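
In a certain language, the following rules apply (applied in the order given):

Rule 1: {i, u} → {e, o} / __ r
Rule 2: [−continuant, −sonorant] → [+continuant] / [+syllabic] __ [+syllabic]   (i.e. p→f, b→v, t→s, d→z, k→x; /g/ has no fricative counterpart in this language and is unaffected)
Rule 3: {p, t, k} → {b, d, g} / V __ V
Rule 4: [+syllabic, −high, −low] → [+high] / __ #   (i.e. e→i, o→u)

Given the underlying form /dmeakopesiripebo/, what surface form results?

dmeaxofeserifevu

Rule 1 (pre-rhotic lowering): /i/ is a high vowel immediately before /r/, so it lowers to [e]. /dmeakopesiripebo/ → dmeakopeseripebo.
Rule 2 (intervocalic spirantization): /k/ is a stop between vowels /a/ and /o/, so it spirantizes to the fricative [x]. /p/ is a stop between vowels /o/ and /e/, so it spirantizes to the fricative [f]. /p/ is a stop between vowels /i/ and /e/, so it spirantizes to the fricative [f]. /b/ is a stop between vowels /e/ and /o/, so it spirantizes to the fricative [v]. /dmeakopeseripebo/ → dmeaxofeserifevo.
Rule 3 (intervocalic voicing): no segment meets the environment; /dmeaxofeserifevo/ is unchanged.
Rule 4 (final vowel raising): /o/ is a mid vowel in word-final position, so it raises to [u]. /dmeaxofeserifevo/ → dmeaxofeserifevu.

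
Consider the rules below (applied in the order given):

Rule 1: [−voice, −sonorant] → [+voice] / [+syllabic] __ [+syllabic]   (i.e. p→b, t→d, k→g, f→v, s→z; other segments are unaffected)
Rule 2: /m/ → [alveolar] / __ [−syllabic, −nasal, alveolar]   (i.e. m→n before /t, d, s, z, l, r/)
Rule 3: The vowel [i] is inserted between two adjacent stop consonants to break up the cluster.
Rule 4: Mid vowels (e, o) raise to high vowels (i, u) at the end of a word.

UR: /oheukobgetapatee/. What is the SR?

oheugobigedabadei

Rule 1 (intervocalic voicing): /k/ is a voiceless obstruent between vowels /u/ and /o/, so it voices to [g]. /t/ is a voiceless obstruent between vowels /e/ and /a/, so it voices to [d]. /p/ is a voiceless obstruent between vowels /a/ and /a/, so it voices to [b]. /t/ is a voiceless obstruent between vowels /a/ and /e/, so it voices to [d]. /oheukobgetapatee/ → oheugobgedabadee.
Rule 2 (nasal place assimilation): no segment meets the environment; /oheugobgedabadee/ is unchanged.
Rule 3 (stop-cluster i-epenthesis): /b/ and /g/ form a stop–stop cluster, so [i] is inserted between them. /oheugobgedabadee/ → oheugobigedabadee.
Rule 4 (final vowel raising): /e/ is a mid vowel in word-final position, so it raises to [i]. /oheugobigedabadee/ → oheugobigedabadei.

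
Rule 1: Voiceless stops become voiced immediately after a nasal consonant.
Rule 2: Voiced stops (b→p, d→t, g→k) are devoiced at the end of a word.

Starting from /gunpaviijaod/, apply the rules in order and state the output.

Rule 1 (post-nasal voicing): /p/ is a voiceless stop immediately after the nasal /n/, so it voices to [b]. /gunpaviijaod/ → gunbaviijaod.
Rule 2 (final devoicing): /d/ is a voiced stop in word-final position, so it devoices to [t]. /gunbaviijaod/ → gunbaviijaot.

gunbaviijaot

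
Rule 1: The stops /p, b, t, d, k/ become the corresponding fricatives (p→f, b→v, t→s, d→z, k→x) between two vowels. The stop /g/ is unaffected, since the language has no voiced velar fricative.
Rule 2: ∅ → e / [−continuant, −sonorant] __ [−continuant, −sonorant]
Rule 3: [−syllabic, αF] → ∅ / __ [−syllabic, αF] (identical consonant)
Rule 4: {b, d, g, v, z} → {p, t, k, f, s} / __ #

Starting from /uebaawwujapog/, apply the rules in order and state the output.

uevaawujafok

Rule 1 (intervocalic spirantization): /b/ is a stop between vowels /e/ and /a/, so it spirantizes to the fricative [v]. /p/ is a stop between vowels /a/ and /o/, so it spirantizes to the fricative [f]. /uebaawwujapog/ → uevaawwujafog.
Rule 2 (stop-cluster e-epenthesis): no segment meets the environment; /uevaawwujafog/ is unchanged.
Rule 3 (degemination): /ww/ is a geminate; the first /w/ deletes. /uevaawwujafog/ → uevaawujafog.
Rule 4 (final devoicing): /g/ is a voiced obstruent in word-final position, so it devoices to [k]. /uevaawujafog/ → uevaawujafok.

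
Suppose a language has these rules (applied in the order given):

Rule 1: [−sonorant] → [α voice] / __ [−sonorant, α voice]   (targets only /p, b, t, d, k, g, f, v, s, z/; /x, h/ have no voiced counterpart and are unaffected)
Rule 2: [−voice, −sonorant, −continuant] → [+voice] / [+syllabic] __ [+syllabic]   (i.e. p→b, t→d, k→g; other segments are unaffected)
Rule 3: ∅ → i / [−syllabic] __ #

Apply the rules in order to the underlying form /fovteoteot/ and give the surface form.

Rule 1 (regressive voicing assimilation): /v/ precedes the voiceless obstruent /t/, so it devoices to [f] by assimilation. /fovteoteot/ → fofteoteot.
Rule 2 (intervocalic voicing): /t/ is a voiceless stop between vowels /o/ and /e/, so it voices to [d]. /fofteoteot/ → fofteodeot.
Rule 3 (final i-epenthesis): the form ends in the consonant /t/, so [i] is inserted word-finally. /fofteodeot/ → fofteodeoti.

fofteodeoti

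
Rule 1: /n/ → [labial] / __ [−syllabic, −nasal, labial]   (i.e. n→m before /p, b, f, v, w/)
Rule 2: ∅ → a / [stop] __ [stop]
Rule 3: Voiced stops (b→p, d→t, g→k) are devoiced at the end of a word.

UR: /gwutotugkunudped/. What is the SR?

Rule 1 (nasal place assimilation): no segment meets the environment; /gwutotugkunudped/ is unchanged.
Rule 2 (stop-cluster a-epenthesis): /g/ and /k/ form a stop–stop cluster, so [a] is inserted between them. /d/ and /p/ form a stop–stop cluster, so [a] is inserted between them. /gwutotugkunudped/ → gwutotugakunudaped.
Rule 3 (final devoicing): /d/ is a voiced stop in word-final position, so it devoices to [t]. /gwutotugakunudaped/ → gwutotugakunudapet.

gwutotugakunudapet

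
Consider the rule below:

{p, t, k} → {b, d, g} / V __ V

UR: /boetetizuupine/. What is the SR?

/t/ is a voiceless stop between vowels /e/ and /e/, so it voices to [d].
/t/ is a voiceless stop between vowels /e/ and /i/, so it voices to [d].
/p/ is a voiceless stop between vowels /u/ and /i/, so it voices to [b].
Surface form: [boededizuubine].

boededizuubine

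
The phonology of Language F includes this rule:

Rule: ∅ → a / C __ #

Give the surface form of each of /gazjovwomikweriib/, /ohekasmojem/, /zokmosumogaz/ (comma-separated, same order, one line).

/gazjovwomikweriib/: the form ends in the consonant /b/, so [a] is inserted word-finally. → [gazjovwomikweriiba].
/ohekasmojem/: the form ends in the consonant /m/, so [a] is inserted word-finally. → [ohekasmojema].
/zokmosumogaz/: the form ends in the consonant /z/, so [a] is inserted word-finally. → [zokmosumogaza].

gazjovwomikweriiba, ohekasmojema, zokmosumogaza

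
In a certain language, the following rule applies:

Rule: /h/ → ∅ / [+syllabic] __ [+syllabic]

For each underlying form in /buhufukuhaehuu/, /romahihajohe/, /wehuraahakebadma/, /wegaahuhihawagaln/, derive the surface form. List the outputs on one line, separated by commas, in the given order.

buufukuaeuu, romaiajoe, weuraaakebadma, wegaauiawagaln

/buhufukuhaehuu/: /h/ occurs between vowels /u/ and /u/, so it deletes. /h/ occurs between vowels /u/ and /a/, so it deletes. /h/ occurs between vowels /e/ and /u/, so it deletes. → [buufukuaeuu].
/romahihajohe/: /h/ occurs between vowels /a/ and /i/, so it deletes. /h/ occurs between vowels /i/ and /a/, so it deletes. /h/ occurs between vowels /o/ and /e/, so it deletes. → [romaiajoe].
/wehuraahakebadma/: /h/ occurs between vowels /e/ and /u/, so it deletes. /h/ occurs between vowels /a/ and /a/, so it deletes. → [weuraaakebadma].
/wegaahuhihawagaln/: /h/ occurs between vowels /a/ and /u/, so it deletes. /h/ occurs between vowels /u/ and /i/, so it deletes. /h/ occurs between vowels /i/ and /a/, so it deletes. → [wegaauiawagaln].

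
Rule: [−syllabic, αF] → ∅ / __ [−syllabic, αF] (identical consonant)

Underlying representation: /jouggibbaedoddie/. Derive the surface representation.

jougibaedodie

/gg/ is a geminate; the first /g/ deletes.
/bb/ is a geminate; the first /b/ deletes.
/dd/ is a geminate; the first /d/ deletes.
The other instances of /j/, /g/, /b/, /d/ do not occur in the required environment and remain unchanged.
Surface form: [jougibaedodie].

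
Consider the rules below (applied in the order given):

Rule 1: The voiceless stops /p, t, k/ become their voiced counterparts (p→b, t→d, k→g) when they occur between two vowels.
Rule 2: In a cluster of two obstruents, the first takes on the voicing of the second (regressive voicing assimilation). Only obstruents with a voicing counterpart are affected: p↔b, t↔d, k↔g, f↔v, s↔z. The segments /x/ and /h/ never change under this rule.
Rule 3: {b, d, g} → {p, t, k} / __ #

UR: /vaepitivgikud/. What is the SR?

Rule 1 (intervocalic voicing): /p/ is a voiceless stop between vowels /e/ and /i/, so it voices to [b]. /t/ is a voiceless stop between vowels /i/ and /i/, so it voices to [d]. /k/ is a voiceless stop between vowels /i/ and /u/, so it voices to [g]. /vaepitivgikud/ → vaebidivgigud.
Rule 2 (regressive voicing assimilation): no segment meets the environment; /vaebidivgigud/ is unchanged.
Rule 3 (final devoicing): /d/ is a voiced stop in word-final position, so it devoices to [t]. /vaebidivgigud/ → vaebidivgigut.

vaebidivgigut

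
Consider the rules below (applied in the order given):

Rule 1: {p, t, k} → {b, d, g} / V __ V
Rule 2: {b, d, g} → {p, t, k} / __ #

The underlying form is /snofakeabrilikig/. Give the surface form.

snofageabriligik

Rule 1 (intervocalic voicing): /k/ is a voiceless stop between vowels /a/ and /e/, so it voices to [g]. /k/ is a voiceless stop between vowels /i/ and /i/, so it voices to [g]. /snofakeabrilikig/ → snofageabriligig.
Rule 2 (final devoicing): /g/ is a voiced stop in word-final position, so it devoices to [k]. /snofageabriligig/ → snofageabriligik.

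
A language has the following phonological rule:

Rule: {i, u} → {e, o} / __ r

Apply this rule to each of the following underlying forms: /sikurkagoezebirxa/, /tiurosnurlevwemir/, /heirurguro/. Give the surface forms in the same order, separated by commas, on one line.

sikorkagoezeberxa, tiorosnorlevwemer, heerorgoro

/sikurkagoezebirxa/: /u/ is a high vowel immediately before /r/, so it lowers to [o]. /i/ is a high vowel immediately before /r/, so it lowers to [e]. → [sikorkagoezeberxa].
/tiurosnurlevwemir/: /u/ is a high vowel immediately before /r/, so it lowers to [o]. /u/ is a high vowel immediately before /r/, so it lowers to [o]. /i/ is a high vowel immediately before /r/, so it lowers to [e]. → [tiorosnorlevwemer].
/heirurguro/: /i/ is a high vowel immediately before /r/, so it lowers to [e]. /u/ is a high vowel immediately before /r/, so it lowers to [o]. /u/ is a high vowel immediately before /r/, so it lowers to [o]. → [heerorgoro].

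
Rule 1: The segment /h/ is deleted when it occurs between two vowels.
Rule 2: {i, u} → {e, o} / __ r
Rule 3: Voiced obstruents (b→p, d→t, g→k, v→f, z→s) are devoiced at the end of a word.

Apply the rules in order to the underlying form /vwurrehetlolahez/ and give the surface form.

vworreetlolaes

Rule 1 (intervocalic h-deletion): /h/ occurs between vowels /e/ and /e/, so it deletes. /h/ occurs between vowels /a/ and /e/, so it deletes. /vwurrehetlolahez/ → vwurreetlolaez.
Rule 2 (pre-rhotic lowering): /u/ is a high vowel immediately before /r/, so it lowers to [o]. /vwurreetlolaez/ → vworreetlolaez.
Rule 3 (final devoicing): /z/ is a voiced obstruent in word-final position, so it devoices to [s]. /vworreetlolaez/ → vworreetlolaes.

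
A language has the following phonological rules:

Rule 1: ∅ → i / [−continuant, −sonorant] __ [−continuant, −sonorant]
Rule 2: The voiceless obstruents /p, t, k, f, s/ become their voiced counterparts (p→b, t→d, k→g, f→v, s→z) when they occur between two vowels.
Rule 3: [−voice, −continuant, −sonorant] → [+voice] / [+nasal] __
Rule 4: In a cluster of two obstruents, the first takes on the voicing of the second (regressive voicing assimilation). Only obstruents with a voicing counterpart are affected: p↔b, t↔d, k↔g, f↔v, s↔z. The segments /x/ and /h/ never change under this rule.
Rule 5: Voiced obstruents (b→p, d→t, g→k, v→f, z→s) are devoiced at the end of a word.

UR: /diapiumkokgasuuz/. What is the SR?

Rule 1 (stop-cluster i-epenthesis): /k/ and /g/ form a stop–stop cluster, so [i] is inserted between them. /diapiumkokgasuuz/ → diapiumkokigasuuz.
Rule 2 (intervocalic voicing): /p/ is a voiceless obstruent between vowels /a/ and /i/, so it voices to [b]. /k/ is a voiceless obstruent between vowels /o/ and /i/, so it voices to [g]. /s/ is a voiceless obstruent between vowels /a/ and /u/, so it voices to [z]. /diapiumkokigasuuz/ → diabiumkogigazuuz.
Rule 3 (post-nasal voicing): /k/ is a voiceless stop immediately after the nasal /m/, so it voices to [g]. /diabiumkogigazuuz/ → diabiumgogigazuuz.
Rule 4 (regressive voicing assimilation): no segment meets the environment; /diabiumgogigazuuz/ is unchanged.
Rule 5 (final devoicing): /z/ is a voiced obstruent in word-final position, so it devoices to [s]. /diabiumgogigazuuz/ → diabiumgogigazuus.

diabiumgogigazuus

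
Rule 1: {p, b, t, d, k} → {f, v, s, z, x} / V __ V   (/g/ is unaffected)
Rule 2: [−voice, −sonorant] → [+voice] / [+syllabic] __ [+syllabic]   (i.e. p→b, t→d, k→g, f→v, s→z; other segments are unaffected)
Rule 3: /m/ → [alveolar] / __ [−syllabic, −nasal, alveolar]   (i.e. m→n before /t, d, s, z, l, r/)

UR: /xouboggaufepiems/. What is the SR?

Rule 1 (intervocalic spirantization): /b/ is a stop between vowels /u/ and /o/, so it spirantizes to the fricative [v]. /p/ is a stop between vowels /e/ and /i/, so it spirantizes to the fricative [f]. /xouboggaufepiems/ → xouvoggaufefiems.
Rule 2 (intervocalic voicing): /f/ is a voiceless obstruent between vowels /u/ and /e/, so it voices to [v]. /f/ is a voiceless obstruent between vowels /e/ and /i/, so it voices to [v]. /xouvoggaufefiems/ → xouvoggauveviems.
Rule 3 (nasal place assimilation): /m/ precedes the alveolar consonant /s/, so it assimilates in place to [n]. /xouvoggauveviems/ → xouvoggauveviens.

xouvoggauveviens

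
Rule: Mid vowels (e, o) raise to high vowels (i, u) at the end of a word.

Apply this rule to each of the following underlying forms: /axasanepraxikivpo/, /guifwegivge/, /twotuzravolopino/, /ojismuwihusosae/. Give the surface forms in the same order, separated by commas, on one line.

/axasanepraxikivpo/: /o/ is a mid vowel in word-final position, so it raises to [u]. → [axasanepraxikivpu].
/guifwegivge/: /e/ is a mid vowel in word-final position, so it raises to [i]. → [guifwegivgi].
/twotuzravolopino/: /o/ is a mid vowel in word-final position, so it raises to [u]. → [twotuzravolopinu].
/ojismuwihusosae/: /e/ is a mid vowel in word-final position, so it raises to [i]. → [ojismuwihusosai].

axasanepraxikivpu, guifwegivgi, twotuzravolopinu, ojismuwihusosai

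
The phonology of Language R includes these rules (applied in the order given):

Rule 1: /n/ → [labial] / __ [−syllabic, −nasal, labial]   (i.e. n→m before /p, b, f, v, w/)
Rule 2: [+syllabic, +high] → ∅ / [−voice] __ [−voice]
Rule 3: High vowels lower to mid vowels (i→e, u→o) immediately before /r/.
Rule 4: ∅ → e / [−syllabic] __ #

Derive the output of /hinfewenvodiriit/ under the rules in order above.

himfewemvoderiite

Rule 1 (nasal place assimilation): /n/ precedes the labial consonant /f/, so it assimilates in place to [m]. /n/ precedes the labial consonant /v/, so it assimilates in place to [m]. /hinfewenvodiriit/ → himfewemvodiriit.
Rule 2 (high vowel syncope): no segment meets the environment; /himfewemvodiriit/ is unchanged.
Rule 3 (pre-rhotic lowering): /i/ is a high vowel immediately before /r/, so it lowers to [e]. /himfewemvodiriit/ → himfewemvoderiit.
Rule 4 (final e-epenthesis): the form ends in the consonant /t/, so [e] is inserted word-finally. /himfewemvoderiit/ → himfewemvoderiite.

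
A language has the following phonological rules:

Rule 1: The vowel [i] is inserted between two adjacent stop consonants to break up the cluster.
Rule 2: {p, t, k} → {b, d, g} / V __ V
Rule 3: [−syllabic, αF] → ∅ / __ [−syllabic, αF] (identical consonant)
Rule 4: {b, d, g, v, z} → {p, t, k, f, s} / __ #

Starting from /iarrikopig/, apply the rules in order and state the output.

Rule 1 (stop-cluster i-epenthesis): no segment meets the environment; /iarrikopig/ is unchanged.
Rule 2 (intervocalic voicing): /k/ is a voiceless stop between vowels /i/ and /o/, so it voices to [g]. /p/ is a voiceless stop between vowels /o/ and /i/, so it voices to [b]. /iarrikopig/ → iarrigobig.
Rule 3 (degemination): /rr/ is a geminate; the first /r/ deletes. /iarrigobig/ → iarigobig.
Rule 4 (final devoicing): /g/ is a voiced obstruent in word-final position, so it devoices to [k]. /iarigobig/ → iarigobik.

iarigobik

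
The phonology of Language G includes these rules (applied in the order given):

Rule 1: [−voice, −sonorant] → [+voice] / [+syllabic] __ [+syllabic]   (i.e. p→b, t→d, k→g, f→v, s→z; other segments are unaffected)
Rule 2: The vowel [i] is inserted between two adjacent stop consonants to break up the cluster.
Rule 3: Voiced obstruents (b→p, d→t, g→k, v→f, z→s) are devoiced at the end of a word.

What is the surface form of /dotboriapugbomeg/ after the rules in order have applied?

dotiboriabugibomek

Rule 1 (intervocalic voicing): /p/ is a voiceless obstruent between vowels /a/ and /u/, so it voices to [b]. /dotboriapugbomeg/ → dotboriabugbomeg.
Rule 2 (stop-cluster i-epenthesis): /t/ and /b/ form a stop–stop cluster, so [i] is inserted between them. /g/ and /b/ form a stop–stop cluster, so [i] is inserted between them. /dotboriabugbomeg/ → dotiboriabugibomeg.
Rule 3 (final devoicing): /g/ is a voiced obstruent in word-final position, so it devoices to [k]. /dotiboriabugibomeg/ → dotiboriabugibomek.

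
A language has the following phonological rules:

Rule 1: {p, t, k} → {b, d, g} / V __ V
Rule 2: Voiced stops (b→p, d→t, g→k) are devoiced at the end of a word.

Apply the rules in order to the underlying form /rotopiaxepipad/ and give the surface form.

rodobiaxebibat

Rule 1 (intervocalic voicing): /t/ is a voiceless stop between vowels /o/ and /o/, so it voices to [d]. /p/ is a voiceless stop between vowels /o/ and /i/, so it voices to [b]. /p/ is a voiceless stop between vowels /e/ and /i/, so it voices to [b]. /p/ is a voiceless stop between vowels /i/ and /a/, so it voices to [b]. /rotopiaxepipad/ → rodobiaxebibad.
Rule 2 (final devoicing): /d/ is a voiced stop in word-final position, so it devoices to [t]. /rodobiaxebibad/ → rodobiaxebibat.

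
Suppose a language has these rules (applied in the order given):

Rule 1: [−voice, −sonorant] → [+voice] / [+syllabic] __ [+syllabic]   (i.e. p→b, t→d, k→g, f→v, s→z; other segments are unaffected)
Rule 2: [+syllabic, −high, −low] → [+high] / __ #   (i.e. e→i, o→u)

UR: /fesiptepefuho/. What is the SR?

Rule 1 (intervocalic voicing): /s/ is a voiceless obstruent between vowels /e/ and /i/, so it voices to [z]. /p/ is a voiceless obstruent between vowels /e/ and /e/, so it voices to [b]. /f/ is a voiceless obstruent between vowels /e/ and /u/, so it voices to [v]. /fesiptepefuho/ → feziptebevuho.
Rule 2 (final vowel raising): /o/ is a mid vowel in word-final position, so it raises to [u]. /feziptebevuho/ → feziptebevuhu.

feziptebevuhu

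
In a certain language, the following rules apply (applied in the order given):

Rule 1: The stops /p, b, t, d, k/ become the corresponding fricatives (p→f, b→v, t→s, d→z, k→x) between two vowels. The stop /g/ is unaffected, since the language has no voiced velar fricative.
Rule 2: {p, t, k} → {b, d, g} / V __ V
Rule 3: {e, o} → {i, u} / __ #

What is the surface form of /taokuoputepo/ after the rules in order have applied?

taoxuofusefu

Rule 1 (intervocalic spirantization): /k/ is a stop between vowels /o/ and /u/, so it spirantizes to the fricative [x]. /p/ is a stop between vowels /o/ and /u/, so it spirantizes to the fricative [f]. /t/ is a stop between vowels /u/ and /e/, so it spirantizes to the fricative [s]. /p/ is a stop between vowels /e/ and /o/, so it spirantizes to the fricative [f]. /taokuoputepo/ → taoxuofusefo.
Rule 2 (intervocalic voicing): no segment meets the environment; /taoxuofusefo/ is unchanged.
Rule 3 (final vowel raising): /o/ is a mid vowel in word-final position, so it raises to [u]. /taoxuofusefo/ → taoxuofusefu.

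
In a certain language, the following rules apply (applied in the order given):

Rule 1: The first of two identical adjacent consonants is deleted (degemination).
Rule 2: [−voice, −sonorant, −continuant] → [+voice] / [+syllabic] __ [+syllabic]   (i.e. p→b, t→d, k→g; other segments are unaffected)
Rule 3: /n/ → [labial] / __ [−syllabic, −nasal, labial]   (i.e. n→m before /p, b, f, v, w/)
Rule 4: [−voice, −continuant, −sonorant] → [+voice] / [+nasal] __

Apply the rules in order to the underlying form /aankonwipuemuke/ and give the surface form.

aangomwibuemuge

Rule 1 (degemination): no segment meets the environment; /aankonwipuemuke/ is unchanged.
Rule 2 (intervocalic voicing): /p/ is a voiceless stop between vowels /i/ and /u/, so it voices to [b]. /k/ is a voiceless stop between vowels /u/ and /e/, so it voices to [g]. /aankonwipuemuke/ → aankonwibuemuge.
Rule 3 (nasal place assimilation): /n/ precedes the labial consonant /w/, so it assimilates in place to [m]. /aankonwibuemuge/ → aankomwibuemuge.
Rule 4 (post-nasal voicing): /k/ is a voiceless stop immediately after the nasal /n/, so it voices to [g]. /aankomwibuemuge/ → aangomwibuemuge.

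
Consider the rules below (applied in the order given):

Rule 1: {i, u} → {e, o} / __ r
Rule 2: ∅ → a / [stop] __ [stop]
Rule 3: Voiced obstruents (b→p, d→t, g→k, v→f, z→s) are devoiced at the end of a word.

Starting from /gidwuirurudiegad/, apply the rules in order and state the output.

gidwuerorudiegat

Rule 1 (pre-rhotic lowering): /i/ is a high vowel immediately before /r/, so it lowers to [e]. /u/ is a high vowel immediately before /r/, so it lowers to [o]. /gidwuirurudiegad/ → gidwuerorudiegad.
Rule 2 (stop-cluster a-epenthesis): no segment meets the environment; /gidwuerorudiegad/ is unchanged.
Rule 3 (final devoicing): /d/ is a voiced obstruent in word-final position, so it devoices to [t]. /gidwuerorudiegad/ → gidwuerorudiegat.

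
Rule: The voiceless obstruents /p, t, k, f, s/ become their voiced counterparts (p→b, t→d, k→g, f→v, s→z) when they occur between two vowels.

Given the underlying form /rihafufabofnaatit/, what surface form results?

/f/ is a voiceless obstruent between vowels /a/ and /u/, so it voices to [v].
/f/ is a voiceless obstruent between vowels /u/ and /a/, so it voices to [v].
/t/ is a voiceless obstruent between vowels /a/ and /i/, so it voices to [d].
Surface form: [rihavuvabofnaadit].

rihavuvabofnaadit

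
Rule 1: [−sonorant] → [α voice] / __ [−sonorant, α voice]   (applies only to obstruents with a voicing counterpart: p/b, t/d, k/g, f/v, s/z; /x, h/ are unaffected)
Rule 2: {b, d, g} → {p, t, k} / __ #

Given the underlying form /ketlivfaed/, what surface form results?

ketliffaet

Rule 1 (regressive voicing assimilation): /v/ precedes the voiceless obstruent /f/, so it devoices to [f] by assimilation. /ketlivfaed/ → ketliffaed.
Rule 2 (final devoicing): /d/ is a voiced stop in word-final position, so it devoices to [t]. /ketliffaed/ → ketliffaet.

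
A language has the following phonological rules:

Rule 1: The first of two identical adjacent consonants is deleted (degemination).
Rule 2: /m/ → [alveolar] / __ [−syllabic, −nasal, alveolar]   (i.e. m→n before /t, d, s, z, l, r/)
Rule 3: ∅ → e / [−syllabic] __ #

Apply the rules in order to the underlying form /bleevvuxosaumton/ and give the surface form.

Rule 1 (degemination): /vv/ is a geminate; the first /v/ deletes. /bleevvuxosaumton/ → bleevuxosaumton.
Rule 2 (nasal place assimilation): /m/ precedes the alveolar consonant /t/, so it assimilates in place to [n]. /bleevuxosaumton/ → bleevuxosaunton.
Rule 3 (final e-epenthesis): the form ends in the consonant /n/, so [e] is inserted word-finally. /bleevuxosaunton/ → bleevuxosauntone.

bleevuxosauntone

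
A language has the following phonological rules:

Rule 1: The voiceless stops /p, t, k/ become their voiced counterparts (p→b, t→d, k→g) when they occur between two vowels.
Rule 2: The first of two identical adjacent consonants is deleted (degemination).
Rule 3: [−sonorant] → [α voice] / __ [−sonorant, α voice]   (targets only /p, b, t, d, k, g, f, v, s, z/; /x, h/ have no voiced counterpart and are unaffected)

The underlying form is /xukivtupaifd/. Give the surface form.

Rule 1 (intervocalic voicing): /k/ is a voiceless stop between vowels /u/ and /i/, so it voices to [g]. /p/ is a voiceless stop between vowels /u/ and /a/, so it voices to [b]. /xukivtupaifd/ → xugivtubaifd.
Rule 2 (degemination): no segment meets the environment; /xugivtubaifd/ is unchanged.
Rule 3 (regressive voicing assimilation): /v/ precedes the voiceless obstruent /t/, so it devoices to [f] by assimilation. /f/ precedes the voiced obstruent /d/, so it voices to [v] by assimilation. /xugivtubaifd/ → xugiftubaivd.

xugiftubaivd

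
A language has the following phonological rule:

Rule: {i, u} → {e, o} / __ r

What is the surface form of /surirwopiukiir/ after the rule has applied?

Scanning /surirwopiukiir/: /u/ is a high vowel immediately before /r/, so it lowers to [o]; /i/ is a high vowel immediately before /r/, so it lowers to [e]; /i/ at position 9 is not in the conditioning environment; /u/ at position 10 is not in the conditioning environment; /i/ at position 12 is not in the conditioning environment; /i/ is a high vowel immediately before /r/, so it lowers to [e].
Result: [sorerwopiukier].

sorerwopiukier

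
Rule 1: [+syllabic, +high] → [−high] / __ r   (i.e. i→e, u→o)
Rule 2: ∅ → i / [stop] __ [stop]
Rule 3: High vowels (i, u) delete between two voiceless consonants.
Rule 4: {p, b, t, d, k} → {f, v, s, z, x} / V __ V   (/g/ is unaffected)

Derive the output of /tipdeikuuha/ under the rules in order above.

tpizeixuuha

Rule 1 (pre-rhotic lowering): no segment meets the environment; /tipdeikuuha/ is unchanged.
Rule 2 (stop-cluster i-epenthesis): /p/ and /d/ form a stop–stop cluster, so [i] is inserted between them. /tipdeikuuha/ → tipideikuuha.
Rule 3 (high vowel syncope): /i/ is a high vowel flanked by voiceless consonants /t/ and /p/, so it deletes. /tipideikuuha/ → tpideikuuha.
Rule 4 (intervocalic spirantization): /d/ is a stop between vowels /i/ and /e/, so it spirantizes to the fricative [z]. /k/ is a stop between vowels /i/ and /u/, so it spirantizes to the fricative [x]. /tpideikuuha/ → tpizeixuuha.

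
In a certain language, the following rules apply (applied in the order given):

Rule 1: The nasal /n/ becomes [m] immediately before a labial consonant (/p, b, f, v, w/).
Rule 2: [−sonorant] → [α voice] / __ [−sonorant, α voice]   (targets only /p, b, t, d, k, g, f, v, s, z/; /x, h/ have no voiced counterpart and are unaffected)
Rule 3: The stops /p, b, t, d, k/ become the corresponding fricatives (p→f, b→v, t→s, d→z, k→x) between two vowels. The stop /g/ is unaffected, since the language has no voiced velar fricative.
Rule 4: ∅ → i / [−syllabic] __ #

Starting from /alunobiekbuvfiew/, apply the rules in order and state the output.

Rule 1 (nasal place assimilation): no segment meets the environment; /alunobiekbuvfiew/ is unchanged.
Rule 2 (regressive voicing assimilation): /k/ precedes the voiced obstruent /b/, so it voices to [g] by assimilation. /v/ precedes the voiceless obstruent /f/, so it devoices to [f] by assimilation. /alunobiekbuvfiew/ → alunobiegbuffiew.
Rule 3 (intervocalic spirantization): /b/ is a stop between vowels /o/ and /i/, so it spirantizes to the fricative [v]. /alunobiegbuffiew/ → alunoviegbuffiew.
Rule 4 (final i-epenthesis): the form ends in the consonant /w/, so [i] is inserted word-finally. /alunoviegbuffiew/ → alunoviegbuffiewi.

alunoviegbuffiewi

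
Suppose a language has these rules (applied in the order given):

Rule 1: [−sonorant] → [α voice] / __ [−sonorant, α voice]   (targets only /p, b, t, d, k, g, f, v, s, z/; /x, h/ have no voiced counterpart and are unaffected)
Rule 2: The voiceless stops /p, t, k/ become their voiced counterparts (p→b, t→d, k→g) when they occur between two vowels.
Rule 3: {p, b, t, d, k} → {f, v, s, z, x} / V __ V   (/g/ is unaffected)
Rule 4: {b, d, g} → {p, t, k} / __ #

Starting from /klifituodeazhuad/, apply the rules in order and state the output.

klifizuozeashuat

Rule 1 (regressive voicing assimilation): /z/ precedes the voiceless obstruent /h/, so it devoices to [s] by assimilation. /klifituodeazhuad/ → klifituodeashuad.
Rule 2 (intervocalic voicing): /t/ is a voiceless stop between vowels /i/ and /u/, so it voices to [d]. /klifituodeashuad/ → klifiduodeashuad.
Rule 3 (intervocalic spirantization): /d/ is a stop between vowels /i/ and /u/, so it spirantizes to the fricative [z]. /d/ is a stop between vowels /o/ and /e/, so it spirantizes to the fricative [z]. /klifiduodeashuad/ → klifizuozeashuad.
Rule 4 (final devoicing): /d/ is a voiced stop in word-final position, so it devoices to [t]. /klifizuozeashuad/ → klifizuozeashuat.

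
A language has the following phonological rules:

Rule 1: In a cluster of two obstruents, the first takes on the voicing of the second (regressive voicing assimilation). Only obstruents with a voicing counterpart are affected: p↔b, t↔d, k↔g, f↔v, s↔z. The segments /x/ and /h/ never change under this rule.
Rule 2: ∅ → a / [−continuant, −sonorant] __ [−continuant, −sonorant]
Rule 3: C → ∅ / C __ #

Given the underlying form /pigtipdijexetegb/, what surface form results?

Rule 1 (regressive voicing assimilation): /g/ precedes the voiceless obstruent /t/, so it devoices to [k] by assimilation. /p/ precedes the voiced obstruent /d/, so it voices to [b] by assimilation. /pigtipdijexetegb/ → piktibdijexetegb.
Rule 2 (stop-cluster a-epenthesis): /k/ and /t/ form a stop–stop cluster, so [a] is inserted between them. /b/ and /d/ form a stop–stop cluster, so [a] is inserted between them. /g/ and /b/ form a stop–stop cluster, so [a] is inserted between them. /piktibdijexetegb/ → pikatibadijexetegab.
Rule 3 (final cluster simplification): no segment meets the environment; /pikatibadijexetegab/ is unchanged.

pikatibadijexetegab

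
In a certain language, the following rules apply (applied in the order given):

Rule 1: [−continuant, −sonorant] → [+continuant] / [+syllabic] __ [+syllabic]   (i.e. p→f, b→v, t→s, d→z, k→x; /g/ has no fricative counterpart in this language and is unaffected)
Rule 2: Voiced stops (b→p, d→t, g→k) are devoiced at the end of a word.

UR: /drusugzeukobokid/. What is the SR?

drusugzeuxovoxit

Rule 1 (intervocalic spirantization): /k/ is a stop between vowels /u/ and /o/, so it spirantizes to the fricative [x]. /b/ is a stop between vowels /o/ and /o/, so it spirantizes to the fricative [v]. /k/ is a stop between vowels /o/ and /i/, so it spirantizes to the fricative [x]. /drusugzeukobokid/ → drusugzeuxovoxid.
Rule 2 (final devoicing): /d/ is a voiced stop in word-final position, so it devoices to [t]. /drusugzeuxovoxid/ → drusugzeuxovoxit.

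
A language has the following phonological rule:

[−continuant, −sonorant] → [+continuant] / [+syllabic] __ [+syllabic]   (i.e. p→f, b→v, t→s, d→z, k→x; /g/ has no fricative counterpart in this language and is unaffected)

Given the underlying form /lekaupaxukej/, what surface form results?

/k/ is a stop between vowels /e/ and /a/, so it spirantizes to the fricative [x].
/p/ is a stop between vowels /u/ and /a/, so it spirantizes to the fricative [f].
/k/ is a stop between vowels /u/ and /e/, so it spirantizes to the fricative [x].
Surface form: [lexaufaxuxej].

lexaufaxuxej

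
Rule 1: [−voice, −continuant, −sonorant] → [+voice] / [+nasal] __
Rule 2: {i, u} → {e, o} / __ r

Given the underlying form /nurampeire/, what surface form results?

norambeere

Rule 1 (post-nasal voicing): /p/ is a voiceless stop immediately after the nasal /m/, so it voices to [b]. /nurampeire/ → nurambeire.
Rule 2 (pre-rhotic lowering): /u/ is a high vowel immediately before /r/, so it lowers to [o]. /i/ is a high vowel immediately before /r/, so it lowers to [e]. /nurambeire/ → norambeere.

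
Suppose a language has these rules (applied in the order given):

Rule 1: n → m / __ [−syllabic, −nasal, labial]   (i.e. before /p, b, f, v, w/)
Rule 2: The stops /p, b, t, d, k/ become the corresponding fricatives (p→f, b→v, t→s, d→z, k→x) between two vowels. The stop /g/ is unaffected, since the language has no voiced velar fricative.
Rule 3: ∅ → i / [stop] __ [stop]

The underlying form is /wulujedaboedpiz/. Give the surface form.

Rule 1 (nasal place assimilation): no segment meets the environment; /wulujedaboedpiz/ is unchanged.
Rule 2 (intervocalic spirantization): /d/ is a stop between vowels /e/ and /a/, so it spirantizes to the fricative [z]. /b/ is a stop between vowels /a/ and /o/, so it spirantizes to the fricative [v]. /wulujedaboedpiz/ → wulujezavoedpiz.
Rule 3 (stop-cluster i-epenthesis): /d/ and /p/ form a stop–stop cluster, so [i] is inserted between them. /wulujezavoedpiz/ → wulujezavoedipiz.

wulujezavoedipiz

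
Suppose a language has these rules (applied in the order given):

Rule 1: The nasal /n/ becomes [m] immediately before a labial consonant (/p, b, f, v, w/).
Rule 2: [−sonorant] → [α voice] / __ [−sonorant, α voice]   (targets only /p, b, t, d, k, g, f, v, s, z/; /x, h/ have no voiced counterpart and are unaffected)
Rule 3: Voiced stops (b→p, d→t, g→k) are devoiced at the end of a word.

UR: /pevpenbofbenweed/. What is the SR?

pefpembovbemweet

Rule 1 (nasal place assimilation): /n/ precedes the labial consonant /b/, so it assimilates in place to [m]. /n/ precedes the labial consonant /w/, so it assimilates in place to [m]. /pevpenbofbenweed/ → pevpembofbemweed.
Rule 2 (regressive voicing assimilation): /v/ precedes the voiceless obstruent /p/, so it devoices to [f] by assimilation. /f/ precedes the voiced obstruent /b/, so it voices to [v] by assimilation. /pevpembofbemweed/ → pefpembovbemweed.
Rule 3 (final devoicing): /d/ is a voiced stop in word-final position, so it devoices to [t]. /pefpembovbemweed/ → pefpembovbemweet.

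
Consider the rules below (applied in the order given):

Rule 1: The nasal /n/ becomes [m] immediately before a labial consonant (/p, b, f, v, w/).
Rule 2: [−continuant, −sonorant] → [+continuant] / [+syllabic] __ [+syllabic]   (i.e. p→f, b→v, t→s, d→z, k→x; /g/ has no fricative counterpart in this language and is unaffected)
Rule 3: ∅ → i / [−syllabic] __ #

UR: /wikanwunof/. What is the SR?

wixamwunofi

Rule 1 (nasal place assimilation): /n/ precedes the labial consonant /w/, so it assimilates in place to [m]. /wikanwunof/ → wikamwunof.
Rule 2 (intervocalic spirantization): /k/ is a stop between vowels /i/ and /a/, so it spirantizes to the fricative [x]. /wikamwunof/ → wixamwunof.
Rule 3 (final i-epenthesis): the form ends in the consonant /f/, so [i] is inserted word-finally. /wixamwunof/ → wixamwunofi.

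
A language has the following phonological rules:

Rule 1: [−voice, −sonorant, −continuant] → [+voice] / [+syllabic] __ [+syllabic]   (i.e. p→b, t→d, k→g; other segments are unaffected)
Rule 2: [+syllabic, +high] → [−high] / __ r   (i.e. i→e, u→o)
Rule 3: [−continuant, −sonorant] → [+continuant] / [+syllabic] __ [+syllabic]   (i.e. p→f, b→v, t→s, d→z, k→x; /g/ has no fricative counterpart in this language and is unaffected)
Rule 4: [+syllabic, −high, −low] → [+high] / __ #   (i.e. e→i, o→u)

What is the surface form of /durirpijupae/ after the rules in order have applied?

Rule 1 (intervocalic voicing): /p/ is a voiceless stop between vowels /u/ and /a/, so it voices to [b]. /durirpijupae/ → durirpijubae.
Rule 2 (pre-rhotic lowering): /u/ is a high vowel immediately before /r/, so it lowers to [o]. /i/ is a high vowel immediately before /r/, so it lowers to [e]. /durirpijubae/ → dorerpijubae.
Rule 3 (intervocalic spirantization): /b/ is a stop between vowels /u/ and /a/, so it spirantizes to the fricative [v]. /dorerpijubae/ → dorerpijuvae.
Rule 4 (final vowel raising): /e/ is a mid vowel in word-final position, so it raises to [i]. /dorerpijuvae/ → dorerpijuvai.

dorerpijuvai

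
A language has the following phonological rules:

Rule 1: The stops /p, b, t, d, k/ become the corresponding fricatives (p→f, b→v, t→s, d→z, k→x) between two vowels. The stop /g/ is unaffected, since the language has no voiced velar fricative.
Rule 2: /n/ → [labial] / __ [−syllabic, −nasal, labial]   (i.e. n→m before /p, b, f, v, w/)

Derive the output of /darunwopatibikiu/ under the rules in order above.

Rule 1 (intervocalic spirantization): /p/ is a stop between vowels /o/ and /a/, so it spirantizes to the fricative [f]. /t/ is a stop between vowels /a/ and /i/, so it spirantizes to the fricative [s]. /b/ is a stop between vowels /i/ and /i/, so it spirantizes to the fricative [v]. /k/ is a stop between vowels /i/ and /i/, so it spirantizes to the fricative [x]. /darunwopatibikiu/ → darunwofasivixiu.
Rule 2 (nasal place assimilation): /n/ precedes the labial consonant /w/, so it assimilates in place to [m]. /darunwofasivixiu/ → darumwofasivixiu.

darumwofasivixiu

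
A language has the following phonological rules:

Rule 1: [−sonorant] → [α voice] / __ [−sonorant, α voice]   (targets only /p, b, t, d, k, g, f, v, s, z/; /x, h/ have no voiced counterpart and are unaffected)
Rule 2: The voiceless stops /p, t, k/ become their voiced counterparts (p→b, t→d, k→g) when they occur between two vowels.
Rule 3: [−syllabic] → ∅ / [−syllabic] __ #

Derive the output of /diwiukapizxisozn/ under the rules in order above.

Rule 1 (regressive voicing assimilation): /z/ precedes the voiceless obstruent /x/, so it devoices to [s] by assimilation. /diwiukapizxisozn/ → diwiukapisxisozn.
Rule 2 (intervocalic voicing): /k/ is a voiceless stop between vowels /u/ and /a/, so it voices to [g]. /p/ is a voiceless stop between vowels /a/ and /i/, so it voices to [b]. /diwiukapisxisozn/ → diwiugabisxisozn.
Rule 3 (final cluster simplification): /n/ is the second consonant of a word-final cluster /zn/, so it deletes. /diwiugabisxisozn/ → diwiugabisxisoz.

diwiugabisxisoz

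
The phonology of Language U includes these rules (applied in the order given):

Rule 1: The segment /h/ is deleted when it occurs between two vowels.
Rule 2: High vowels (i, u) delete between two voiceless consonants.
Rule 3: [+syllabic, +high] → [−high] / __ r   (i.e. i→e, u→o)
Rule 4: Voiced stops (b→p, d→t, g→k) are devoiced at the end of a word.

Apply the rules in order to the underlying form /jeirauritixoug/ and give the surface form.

Rule 1 (intervocalic h-deletion): no segment meets the environment; /jeirauritixoug/ is unchanged.
Rule 2 (high vowel syncope): /i/ is a high vowel flanked by voiceless consonants /t/ and /x/, so it deletes. /jeirauritixoug/ → jeirauritxoug.
Rule 3 (pre-rhotic lowering): /i/ is a high vowel immediately before /r/, so it lowers to [e]. /u/ is a high vowel immediately before /r/, so it lowers to [o]. /jeirauritxoug/ → jeeraoritxoug.
Rule 4 (final devoicing): /g/ is a voiced stop in word-final position, so it devoices to [k]. /jeeraoritxoug/ → jeeraoritxouk.

jeeraoritxouk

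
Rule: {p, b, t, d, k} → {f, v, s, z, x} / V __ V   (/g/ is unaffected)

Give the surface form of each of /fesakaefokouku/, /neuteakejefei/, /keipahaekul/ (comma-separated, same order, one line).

fesaxaefoxouxu, neuseaxejefei, keifahaexul

/fesakaefokouku/: /k/ is a stop between vowels /a/ and /a/, so it spirantizes to the fricative [x]. /k/ is a stop between vowels /o/ and /o/, so it spirantizes to the fricative [x]. /k/ is a stop between vowels /u/ and /u/, so it spirantizes to the fricative [x]. → [fesaxaefoxouxu].
/neuteakejefei/: /t/ is a stop between vowels /u/ and /e/, so it spirantizes to the fricative [s]. /k/ is a stop between vowels /a/ and /e/, so it spirantizes to the fricative [x]. → [neuseaxejefei].
/keipahaekul/: /p/ is a stop between vowels /i/ and /a/, so it spirantizes to the fricative [f]. /k/ is a stop between vowels /e/ and /u/, so it spirantizes to the fricative [x]. → [keifahaexul].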